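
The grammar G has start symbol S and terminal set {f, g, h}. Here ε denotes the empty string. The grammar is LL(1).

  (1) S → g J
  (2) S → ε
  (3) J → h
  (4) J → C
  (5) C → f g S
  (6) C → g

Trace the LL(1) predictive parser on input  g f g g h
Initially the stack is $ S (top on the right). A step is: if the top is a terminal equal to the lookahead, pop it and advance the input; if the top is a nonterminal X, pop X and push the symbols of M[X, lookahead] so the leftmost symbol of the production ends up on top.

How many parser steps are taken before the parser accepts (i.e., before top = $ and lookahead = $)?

10

step 1: stack=$ S  input=g f g g h $  — expand S → g J
step 2: stack=$ J g  input=g f g g h $  — match g
step 3: stack=$ J  input=f g g h $  — expand J → C
step 4: stack=$ C  input=f g g h $  — expand C → f g S
step 5: stack=$ S g f  input=f g g h $  — match f
step 6: stack=$ S g  input=g g h $  — match g
step 7: stack=$ S  input=g h $  — expand S → g J
step 8: stack=$ J g  input=g h $  — match g
step 9: stack=$ J  input=h $  — expand J → h
step 10: stack=$ h  input=h $  — match h
Accept reached after 10 steps.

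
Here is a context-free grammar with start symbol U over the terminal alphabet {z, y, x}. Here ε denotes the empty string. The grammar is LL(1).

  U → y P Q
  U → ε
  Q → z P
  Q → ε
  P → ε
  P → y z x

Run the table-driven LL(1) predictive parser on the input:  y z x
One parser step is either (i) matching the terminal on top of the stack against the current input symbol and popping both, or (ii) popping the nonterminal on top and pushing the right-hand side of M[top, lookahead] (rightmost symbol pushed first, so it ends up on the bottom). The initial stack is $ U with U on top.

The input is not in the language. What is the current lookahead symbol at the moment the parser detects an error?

     Stack    Input    Action
  1  $ U      y z x $  expand U → y P Q
  2  $ Q P y  y z x $  match y
  3  $ Q P    z x $    expand P → ε
  4  $ Q      z x $    expand Q → z P
  5  $ P z    z x $    match z
  6  $ P      x $      error: M[P, x] is empty

x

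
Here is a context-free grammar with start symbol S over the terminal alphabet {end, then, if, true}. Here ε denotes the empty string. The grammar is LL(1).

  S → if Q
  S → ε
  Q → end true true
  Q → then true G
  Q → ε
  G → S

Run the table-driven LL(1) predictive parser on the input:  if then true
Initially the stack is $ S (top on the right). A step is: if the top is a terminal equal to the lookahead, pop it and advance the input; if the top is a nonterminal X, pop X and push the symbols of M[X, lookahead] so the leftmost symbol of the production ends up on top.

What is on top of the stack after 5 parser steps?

G

     Stack          Input           Action
  1  $ S            if then true $  expand S → if Q
  2  $ Q if         if then true $  match if
  3  $ Q            then true $     expand Q → then true G
  4  $ G true then  then true $     match then
  5  $ G true       true $          match true
Stack after step 5: $ G (top = G).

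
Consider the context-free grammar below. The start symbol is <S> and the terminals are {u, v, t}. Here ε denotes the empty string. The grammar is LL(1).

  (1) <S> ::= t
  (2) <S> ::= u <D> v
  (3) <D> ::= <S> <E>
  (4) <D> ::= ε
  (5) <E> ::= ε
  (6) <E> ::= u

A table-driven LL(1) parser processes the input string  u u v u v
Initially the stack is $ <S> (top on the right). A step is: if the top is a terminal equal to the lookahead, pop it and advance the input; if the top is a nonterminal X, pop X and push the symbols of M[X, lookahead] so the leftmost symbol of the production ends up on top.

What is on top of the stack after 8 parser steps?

     Stack            Input        Action
  1  $ <S>            u u v u v $  expand <S> ::= u <D> v
  2  $ v <D> u        u u v u v $  match u
  3  $ v <D>          u v u v $    expand <D> ::= <S> <E>
  4  $ v <E> <S>      u v u v $    expand <S> ::= u <D> v
  5  $ v <E> v <D> u  u v u v $    match u
  6  $ v <E> v <D>    v u v $      expand <D> ::= ε
  7  $ v <E> v        v u v $      match v
  8  $ v <E>          u v $        expand <E> ::= u
Stack after step 8: $ v u (top = u).

u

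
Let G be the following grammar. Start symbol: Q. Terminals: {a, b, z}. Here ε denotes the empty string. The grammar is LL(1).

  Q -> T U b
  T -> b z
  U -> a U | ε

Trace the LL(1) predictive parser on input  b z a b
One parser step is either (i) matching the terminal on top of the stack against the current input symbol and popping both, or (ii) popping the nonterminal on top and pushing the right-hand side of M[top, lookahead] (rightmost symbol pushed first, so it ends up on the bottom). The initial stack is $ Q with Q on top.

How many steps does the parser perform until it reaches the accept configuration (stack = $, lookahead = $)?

     Stack      Input      Action
  1  $ Q        b z a b $  expand Q -> T U b
  2  $ b U T    b z a b $  expand T -> b z
  3  $ b U z b  b z a b $  match b
  4  $ b U z    z a b $    match z
  5  $ b U      a b $      expand U -> a U
  6  $ b U a    a b $      match a
  7  $ b U      b $        expand U -> ε
  8  $ b        b $        match b
Accept reached after 8 steps.

8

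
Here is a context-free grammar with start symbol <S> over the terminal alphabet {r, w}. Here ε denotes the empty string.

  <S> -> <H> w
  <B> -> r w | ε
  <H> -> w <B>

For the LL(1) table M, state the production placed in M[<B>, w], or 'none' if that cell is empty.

FIRST(<B>): from <B>->r w we get {r}; from <B>->ε we get {ε}. So FIRST(<B>) = {ε, r}.
FIRST(<H>): from <H>->w <B> we get {w}. So FIRST(<H>) = {w}.
FIRST(<S>): from <S>-><H> w we get {w}. So FIRST(<S>) = {w}.
FOLLOW(<S>) includes $ since <S> is the start symbol.
FOLLOW(<H>): in <S>-><H> w, <H> is followed by w with FIRST {w}. Thus FOLLOW(<H>) = {w}.
FOLLOW(<B>): in <H>->w <B>, the suffix after <B> is empty, so FOLLOW(<B>) ⊇ FOLLOW(<H>) = {w}. Thus FOLLOW(<B>) = {w}.
For <B> -> r w: FIRST(r w) = {r}, so it goes in M[<B>, t] for t ∈ {r}.
For <B> -> ε: FIRST(ε) = {ε}, so it goes in M[<B>, t] for t ∈ {}; since ε ∈ FIRST, also for every t ∈ FOLLOW(<B>) = {w}.

<B> -> ε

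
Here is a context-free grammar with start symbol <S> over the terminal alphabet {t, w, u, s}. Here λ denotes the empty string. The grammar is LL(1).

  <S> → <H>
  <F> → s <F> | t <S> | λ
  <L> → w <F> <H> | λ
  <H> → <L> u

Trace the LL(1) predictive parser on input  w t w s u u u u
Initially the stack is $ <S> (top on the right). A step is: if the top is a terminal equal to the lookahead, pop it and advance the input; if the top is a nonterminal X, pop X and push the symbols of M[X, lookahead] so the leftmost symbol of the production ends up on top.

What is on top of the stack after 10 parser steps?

step 1: stack=$ <S>  input=w t w s u u u u $  — expand <S> → <H>
step 2: stack=$ <H>  input=w t w s u u u u $  — expand <H> → <L> u
step 3: stack=$ u <L>  input=w t w s u u u u $  — expand <L> → w <F> <H>
step 4: stack=$ u <H> <F> w  input=w t w s u u u u $  — match w
step 5: stack=$ u <H> <F>  input=t w s u u u u $  — expand <F> → t <S>
step 6: stack=$ u <H> <S> t  input=t w s u u u u $  — match t
step 7: stack=$ u <H> <S>  input=w s u u u u $  — expand <S> → <H>
step 8: stack=$ u <H> <H>  input=w s u u u u $  — expand <H> → <L> u
step 9: stack=$ u <H> u <L>  input=w s u u u u $  — expand <L> → w <F> <H>
step 10: stack=$ u <H> u <H> <F> w  input=w s u u u u $  — match w
Stack after step 10: $ u <H> u <H> <F> (top = <F>).

<F>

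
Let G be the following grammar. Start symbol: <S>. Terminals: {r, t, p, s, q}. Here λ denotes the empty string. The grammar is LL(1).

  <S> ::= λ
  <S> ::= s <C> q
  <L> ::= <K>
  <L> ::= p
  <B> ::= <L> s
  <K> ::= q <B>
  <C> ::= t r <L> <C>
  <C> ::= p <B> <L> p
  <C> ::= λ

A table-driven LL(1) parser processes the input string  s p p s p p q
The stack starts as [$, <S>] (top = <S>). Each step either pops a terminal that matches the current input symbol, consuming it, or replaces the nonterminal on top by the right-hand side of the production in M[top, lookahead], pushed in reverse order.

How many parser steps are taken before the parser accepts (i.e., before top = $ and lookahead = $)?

12

      Stack            Input            Action
   1  $ <S>            s p p s p p q $  expand <S> ::= s <C> q
   2  $ q <C> s        s p p s p p q $  match s
   3  $ q <C>          p p s p p q $    expand <C> ::= p <B> <L> p
   4  $ q p <L> <B> p  p p s p p q $    match p
   5  $ q p <L> <B>    p s p p q $      expand <B> ::= <L> s
   6  $ q p <L> s <L>  p s p p q $      expand <L> ::= p
   7  $ q p <L> s p    p s p p q $      match p
   8  $ q p <L> s      s p p q $        match s
   9  $ q p <L>        p p q $          expand <L> ::= p
  10  $ q p p          p p q $          match p
  11  $ q p            p q $            match p
  12  $ q              q $              match q
Accept reached after 12 steps.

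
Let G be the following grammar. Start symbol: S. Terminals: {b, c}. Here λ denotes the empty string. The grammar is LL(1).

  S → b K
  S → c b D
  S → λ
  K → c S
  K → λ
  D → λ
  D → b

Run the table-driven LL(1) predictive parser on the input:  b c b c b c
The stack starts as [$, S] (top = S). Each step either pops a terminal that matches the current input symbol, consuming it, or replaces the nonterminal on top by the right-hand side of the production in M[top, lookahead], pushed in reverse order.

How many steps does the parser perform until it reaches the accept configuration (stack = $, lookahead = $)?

      Stack  Input          Action
   1  $ S    b c b c b c $  expand S → b K
   2  $ K b  b c b c b c $  match b
   3  $ K    c b c b c $    expand K → c S
   4  $ S c  c b c b c $    match c
   5  $ S    b c b c $      expand S → b K
   6  $ K b  b c b c $      match b
   7  $ K    c b c $        expand K → c S
   8  $ S c  c b c $        match c
   9  $ S    b c $          expand S → b K
  10  $ K b  b c $          match b
  11  $ K    c $            expand K → c S
  12  $ S c  c $            match c
  13  $ S    $              expand S → λ
Accept reached after 13 steps.

13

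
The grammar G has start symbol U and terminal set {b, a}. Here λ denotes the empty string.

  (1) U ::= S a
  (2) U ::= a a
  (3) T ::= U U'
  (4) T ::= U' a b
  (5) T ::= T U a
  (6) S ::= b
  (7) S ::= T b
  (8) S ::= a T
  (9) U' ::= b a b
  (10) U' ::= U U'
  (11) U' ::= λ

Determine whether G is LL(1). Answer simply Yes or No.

No

FIRST(U) = {a, b}
FIRST(T) = {a, b}
FIRST(S) = {a, b}
FIRST(U') = {λ, a, b}
FOLLOW(U) = {$, a, b}
FOLLOW(T) = {a, b}
FOLLOW(S) = {a}
FOLLOW(U') = {a, b}
Cell M[S, a] receives both S ::= T b and S ::= a T — the grammar is not LL(1).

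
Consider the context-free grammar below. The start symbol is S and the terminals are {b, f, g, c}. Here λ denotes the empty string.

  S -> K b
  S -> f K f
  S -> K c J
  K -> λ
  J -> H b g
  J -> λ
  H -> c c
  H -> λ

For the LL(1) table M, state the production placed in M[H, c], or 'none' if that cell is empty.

H -> c c

FIRST(K): from K->λ we get {λ}. So FIRST(K) = {λ}.
FIRST(H): from H->c c we get {c}; from H->λ we get {λ}. So FIRST(H) = {λ, c}.
FIRST(S): from S->K b we get {b}; from S->f K f we get {f}; from S->K c J we get {c}. So FIRST(S) = {b, c, f}.
FIRST(J): from J->H b g we get {b, c}; from J->λ we get {λ}. So FIRST(J) = {λ, b, c}.
FOLLOW(S) includes $ since S is the start symbol.
FOLLOW(H): in J->H b g, H is followed by b g with FIRST {b}. Thus FOLLOW(H) = {b}.
For H -> c c: FIRST(c c) = {c}, so it goes in M[H, t] for t ∈ {c}.
For H -> λ: FIRST(λ) = {λ}, so it goes in M[H, t] for t ∈ {}; since λ ∈ FIRST, also for every t ∈ FOLLOW(H) = {b}.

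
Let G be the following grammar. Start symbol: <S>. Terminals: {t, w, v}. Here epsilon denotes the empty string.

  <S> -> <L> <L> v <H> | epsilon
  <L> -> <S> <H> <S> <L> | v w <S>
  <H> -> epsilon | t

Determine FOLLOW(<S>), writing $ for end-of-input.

{$, t, v}

FIRST(<H>): from <H>->epsilon we get {epsilon}; from <H>->t we get {t}. So FIRST(<H>) = {epsilon, t}.
FIRST(<S>): from <S>-><L> <L> v <H> we get {t, v}; from <S>->epsilon we get {epsilon}. So FIRST(<S>) = {epsilon, t, v}.
FIRST(<L>): from <L>-><S> <H> <S> <L> we get {t, v}; from <L>->v w <S> we get {v}. So FIRST(<L>) = {t, v}.
FOLLOW(<S>) includes $ since <S> is the start symbol.
FOLLOW(<L>): in <S>-><L> <L> v <H> (occurrence 1), <L> is followed by <L> v <H> with FIRST {t, v}; in <S>-><L> <L> v <H> (occurrence 2), <L> is followed by v <H> with FIRST {v}; in <L>-><S> <H> <S> <L>, the suffix after <L> is empty (adds nothing new). Thus FOLLOW(<L>) = {t, v}.
FOLLOW(<S>): in <L>-><S> <H> <S> <L> (occurrence 1), <S> is followed by <H> <S> <L> with FIRST {t, v}; in <L>-><S> <H> <S> <L> (occurrence 2), <S> is followed by <L> with FIRST {t, v}; in <L>->v w <S>, the suffix after <S> is empty, so FOLLOW(<S>) ⊇ FOLLOW(<L>) = {t, v}. Thus FOLLOW(<S>) = {$, t, v}.
FOLLOW(<H>): in <S>-><L> <L> v <H>, the suffix after <H> is empty, so FOLLOW(<H>) ⊇ FOLLOW(<S>) = {$, t, v}; in <L>-><S> <H> <S> <L>, <H> is followed by <S> <L> with FIRST {t, v}. Thus FOLLOW(<H>) = {$, t, v}.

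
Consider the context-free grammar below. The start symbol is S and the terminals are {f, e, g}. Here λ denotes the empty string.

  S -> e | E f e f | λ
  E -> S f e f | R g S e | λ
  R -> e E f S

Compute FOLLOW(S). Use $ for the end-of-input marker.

{$, e, f, g}

FIRST(R) = {e}
FIRST(S) = {λ, e, f}  (via E f e f)
FIRST(E) = {λ, e, f}  (via S f e f, R g S e)
FOLLOW(S) includes $ since S is the start symbol.
FOLLOW(E): in S->E f e f, E is followed by f e f with FIRST {f}; in R->e E f S, E is followed by f S with FIRST {f}. Thus FOLLOW(E) = {f}.
FOLLOW(R): in E->R g S e, R is followed by g S e with FIRST {g}. Thus FOLLOW(R) = {g}.
FOLLOW(S): in E->S f e f, S is followed by f e f with FIRST {f}; in E->R g S e, S is followed by e with FIRST {e}; in R->e E f S, the suffix after S is empty, so FOLLOW(S) ⊇ FOLLOW(R) = {g}. Thus FOLLOW(S) = {$, e, f, g}.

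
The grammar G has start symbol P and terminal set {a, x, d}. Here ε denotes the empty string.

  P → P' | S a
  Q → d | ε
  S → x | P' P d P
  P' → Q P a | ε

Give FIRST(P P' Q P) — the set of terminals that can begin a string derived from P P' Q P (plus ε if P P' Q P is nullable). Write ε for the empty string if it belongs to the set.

{ε, a, d, x}

FIRST(Q): from Q→d we get {d}; from Q→ε we get {ε}. So FIRST(Q) = {ε, d}.
FIRST(P): from P→P' we get {ε, a, d, x}; from P→S a we get {a, d, x}. So FIRST(P) = {ε, a, d, x}.
FIRST(P'): from P'→Q P a we get {a, d, x}; from P'→ε we get {ε}. So FIRST(P') = {ε, a, d, x}.
FIRST(S): from S→x we get {x}; from S→P' P d P we get {a, d, x}. So FIRST(S) = {a, d, x}.
FIRST(P P' Q P): take FIRST of each symbol in turn, carrying on past any symbol whose FIRST contains ε; result {ε, a, d, x}.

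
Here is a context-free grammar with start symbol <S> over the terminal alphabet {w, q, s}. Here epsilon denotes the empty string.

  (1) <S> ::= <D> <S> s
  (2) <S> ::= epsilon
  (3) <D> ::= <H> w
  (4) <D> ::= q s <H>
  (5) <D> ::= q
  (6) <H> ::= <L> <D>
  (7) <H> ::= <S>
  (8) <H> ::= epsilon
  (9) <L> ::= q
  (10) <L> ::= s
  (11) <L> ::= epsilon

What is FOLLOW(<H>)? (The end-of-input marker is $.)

{q, s, w}

FIRST(<L>): from <L>::=q we get {q}; from <L>::=s we get {s}; from <L>::=epsilon we get {epsilon}. So FIRST(<L>) = {epsilon, q, s}.
FIRST(<S>): from <S>::=<D> <S> s we get {q, s, w}; from <S>::=epsilon we get {epsilon}. So FIRST(<S>) = {epsilon, q, s, w}.
FIRST(<D>): from <D>::=<H> w we get {q, s, w}; from <D>::=q s <H> we get {q}; from <D>::=q we get {q}. So FIRST(<D>) = {q, s, w}.
FIRST(<H>): from <H>::=<L> <D> we get {q, s, w}; from <H>::=<S> we get {epsilon, q, s, w}; from <H>::=epsilon we get {epsilon}. So FIRST(<H>) = {epsilon, q, s, w}.
FOLLOW(<S>) includes $ since <S> is the start symbol.
FOLLOW(<L>): in <H>::=<L> <D>, <L> is followed by <D> with FIRST {q, s, w}. Thus FOLLOW(<L>) = {q, s, w}.
FOLLOW(<S>): in <S>::=<D> <S> s, <S> is followed by s with FIRST {s}; in <H>::=<S>, the suffix after <S> is empty, so FOLLOW(<S>) ⊇ FOLLOW(<H>) = {q, s, w}. Thus FOLLOW(<S>) = {$, q, s, w}.
FOLLOW(<D>): in <S>::=<D> <S> s, <D> is followed by <S> s with FIRST {q, s, w}; in <H>::=<L> <D>, the suffix after <D> is empty, so FOLLOW(<D>) ⊇ FOLLOW(<H>) = {q, s, w}. Thus FOLLOW(<D>) = {q, s, w}.
FOLLOW(<H>): in <D>::=<H> w, <H> is followed by w with FIRST {w}; in <D>::=q s <H>, the suffix after <H> is empty, so FOLLOW(<H>) ⊇ FOLLOW(<D>) = {q, s, w}. Thus FOLLOW(<H>) = {q, s, w}.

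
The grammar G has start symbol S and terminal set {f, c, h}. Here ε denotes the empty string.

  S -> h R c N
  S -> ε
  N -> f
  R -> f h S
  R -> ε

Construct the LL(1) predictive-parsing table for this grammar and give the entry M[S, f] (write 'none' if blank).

none

FIRST(S) = {ε, h}
FIRST(N) = {f}
FIRST(R) = {ε, f}
FOLLOW(S) includes $ since S is the start symbol.
FOLLOW(R): in S->h R c N, R is followed by c N with FIRST {c}. Thus FOLLOW(R) = {c}.
FOLLOW(S): in R->f h S, the suffix after S is empty, so FOLLOW(S) ⊇ FOLLOW(R) = {c}. Thus FOLLOW(S) = {$, c}.
For S -> h R c N: FIRST(h R c N) = {h}, so it goes in M[S, t] for t ∈ {h}.
For S -> ε: FIRST(ε) = {ε}, so it goes in M[S, t] for t ∈ {}; since ε ∈ FIRST, also for every t ∈ FOLLOW(S) = {$, c}.
None of these place a production in M[S, f].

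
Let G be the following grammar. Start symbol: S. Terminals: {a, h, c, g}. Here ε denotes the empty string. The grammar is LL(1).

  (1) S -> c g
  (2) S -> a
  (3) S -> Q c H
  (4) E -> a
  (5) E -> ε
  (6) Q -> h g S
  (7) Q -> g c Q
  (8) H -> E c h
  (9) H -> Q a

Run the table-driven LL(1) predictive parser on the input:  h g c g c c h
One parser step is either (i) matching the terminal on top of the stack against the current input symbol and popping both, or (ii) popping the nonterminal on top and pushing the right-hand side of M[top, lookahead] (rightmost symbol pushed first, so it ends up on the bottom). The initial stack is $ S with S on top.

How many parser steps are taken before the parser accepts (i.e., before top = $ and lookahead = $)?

12

      Stack        Input            Action
   1  $ S          h g c g c c h $  expand S -> Q c H
   2  $ H c Q      h g c g c c h $  expand Q -> h g S
   3  $ H c S g h  h g c g c c h $  match h
   4  $ H c S g    g c g c c h $    match g
   5  $ H c S      c g c c h $      expand S -> c g
   6  $ H c g c    c g c c h $      match c
   7  $ H c g      g c c h $        match g
   8  $ H c        c c h $          match c
   9  $ H          c h $            expand H -> E c h
  10  $ h c E      c h $            expand E -> ε
  11  $ h c        c h $            match c
  12  $ h          h $              match h
Accept reached after 12 steps.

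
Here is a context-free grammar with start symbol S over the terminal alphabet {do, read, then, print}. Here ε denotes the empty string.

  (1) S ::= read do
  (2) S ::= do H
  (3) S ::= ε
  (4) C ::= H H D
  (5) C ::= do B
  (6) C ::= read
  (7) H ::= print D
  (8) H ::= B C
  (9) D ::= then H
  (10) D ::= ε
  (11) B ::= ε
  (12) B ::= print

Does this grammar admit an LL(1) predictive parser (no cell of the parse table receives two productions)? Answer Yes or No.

No

FIRST(S) = {ε, do, read}
FIRST(C) = {do, print, read}
FIRST(H) = {do, print, read}
FIRST(D) = {ε, then}
FIRST(B) = {ε, print}
FOLLOW(S) = {$}
FOLLOW(C) = {$, do, print, read, then}
FOLLOW(H) = {$, do, print, read, then}
FOLLOW(D) = {$, do, print, read, then}
FOLLOW(B) = {$, do, print, read, then}
Cell M[B, print] receives both B ::= ε and B ::= print — the grammar is not LL(1).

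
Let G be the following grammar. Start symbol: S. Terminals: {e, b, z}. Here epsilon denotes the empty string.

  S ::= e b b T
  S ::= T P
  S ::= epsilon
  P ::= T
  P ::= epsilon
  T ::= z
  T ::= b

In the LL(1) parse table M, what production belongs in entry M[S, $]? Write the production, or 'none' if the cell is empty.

S ::= epsilon

FIRST(T) = {b, z}
FIRST(S) = {epsilon, b, e, z}  (via T P)
FIRST(P) = {epsilon, b, z}  (via T)
FOLLOW(S) includes $ since S is the start symbol.
FOLLOW(S): S appears on no right-hand side. Thus FOLLOW(S) = {$}.
For S ::= e b b T: FIRST(e b b T) = {e}, so it goes in M[S, t] for t ∈ {e}.
For S ::= T P: FIRST(T P) = {b, z}, so it goes in M[S, t] for t ∈ {b, z}.
For S ::= epsilon: FIRST(epsilon) = {epsilon}, so it goes in M[S, t] for t ∈ {}; since epsilon ∈ FIRST, also for every t ∈ FOLLOW(S) = {$}.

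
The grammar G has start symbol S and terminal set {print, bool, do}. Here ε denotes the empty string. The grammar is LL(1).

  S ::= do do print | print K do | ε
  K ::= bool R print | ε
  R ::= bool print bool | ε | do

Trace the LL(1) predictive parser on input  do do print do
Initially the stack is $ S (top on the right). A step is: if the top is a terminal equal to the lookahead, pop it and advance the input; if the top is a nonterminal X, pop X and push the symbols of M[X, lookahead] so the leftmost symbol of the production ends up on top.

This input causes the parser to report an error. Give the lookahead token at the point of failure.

step 1: stack=$ S  input=do do print do $  — expand S ::= do do print
step 2: stack=$ print do do  input=do do print do $  — match do
step 3: stack=$ print do  input=do print do $  — match do
step 4: stack=$ print  input=print do $  — match print
step 5: stack=$  input=do $  — error: stack empty but input remains

do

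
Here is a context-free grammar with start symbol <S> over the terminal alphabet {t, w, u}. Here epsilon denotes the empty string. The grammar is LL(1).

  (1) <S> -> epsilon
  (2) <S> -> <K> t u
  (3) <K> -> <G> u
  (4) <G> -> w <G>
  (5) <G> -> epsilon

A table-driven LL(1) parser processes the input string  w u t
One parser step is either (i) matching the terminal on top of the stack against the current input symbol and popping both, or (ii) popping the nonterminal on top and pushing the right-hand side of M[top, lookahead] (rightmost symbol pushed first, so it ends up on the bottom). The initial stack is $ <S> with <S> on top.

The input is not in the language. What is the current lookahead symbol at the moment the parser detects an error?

step 1: stack=$ <S>  input=w u t $  — expand <S> -> <K> t u
step 2: stack=$ u t <K>  input=w u t $  — expand <K> -> <G> u
step 3: stack=$ u t u <G>  input=w u t $  — expand <G> -> w <G>
step 4: stack=$ u t u <G> w  input=w u t $  — match w
step 5: stack=$ u t u <G>  input=u t $  — expand <G> -> epsilon
step 6: stack=$ u t u  input=u t $  — match u
step 7: stack=$ u t  input=t $  — match t
step 8: stack=$ u  input=$  — error: top is terminal u but lookahead is $

$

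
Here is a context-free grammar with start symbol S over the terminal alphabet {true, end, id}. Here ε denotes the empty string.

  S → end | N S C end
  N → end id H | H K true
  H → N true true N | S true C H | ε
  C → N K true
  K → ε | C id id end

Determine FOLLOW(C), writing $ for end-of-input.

{end, id, true}

FIRST(S): from S→end we get {end}; from S→N S C end we get {end, true}. So FIRST(S) = {end, true}.
FIRST(N): from N→end id H we get {end}; from N→H K true we get {end, true}. So FIRST(N) = {end, true}.
FIRST(H): from H→N true true N we get {end, true}; from H→S true C H we get {end, true}; from H→ε we get {ε}. So FIRST(H) = {ε, end, true}.
FIRST(C): from C→N K true we get {end, true}. So FIRST(C) = {end, true}.
FIRST(K): from K→ε we get {ε}; from K→C id id end we get {end, true}. So FIRST(K) = {ε, end, true}.
FOLLOW(S) includes $ since S is the start symbol.
FOLLOW(S): in S→N S C end, S is followed by C end with FIRST {end, true}; in H→S true C H, S is followed by true C H with FIRST {true}. Thus FOLLOW(S) = {$, end, true}.
FOLLOW(K): in N→H K true, K is followed by true with FIRST {true}; in C→N K true, K is followed by true with FIRST {true}. Thus FOLLOW(K) = {true}.
FOLLOW(N): in S→N S C end, N is followed by S C end with FIRST {end, true}; in H→N true true N (occurrence 1), N is followed by true true N with FIRST {true}; in H→N true true N (occurrence 2), the suffix after N is empty, so FOLLOW(N) ⊇ FOLLOW(H) = {end, true}; in C→N K true, N is followed by K true with FIRST {end, true}. Thus FOLLOW(N) = {end, true}.
FOLLOW(H): in N→end id H, the suffix after H is empty, so FOLLOW(H) ⊇ FOLLOW(N) = {end, true}; in N→H K true, H is followed by K true with FIRST {end, true}; in H→S true C H, the suffix after H is empty (adds nothing new). Thus FOLLOW(H) = {end, true}.
FOLLOW(C): in S→N S C end, C is followed by end with FIRST {end}; in H→S true C H, C is followed by H with FIRST {ε, end, true}; in H→S true C H, the suffix after C is nullable, so FOLLOW(C) ⊇ FOLLOW(H) = {end, true}; in K→C id id end, C is followed by id id end with FIRST {id}. Thus FOLLOW(C) = {end, id, true}.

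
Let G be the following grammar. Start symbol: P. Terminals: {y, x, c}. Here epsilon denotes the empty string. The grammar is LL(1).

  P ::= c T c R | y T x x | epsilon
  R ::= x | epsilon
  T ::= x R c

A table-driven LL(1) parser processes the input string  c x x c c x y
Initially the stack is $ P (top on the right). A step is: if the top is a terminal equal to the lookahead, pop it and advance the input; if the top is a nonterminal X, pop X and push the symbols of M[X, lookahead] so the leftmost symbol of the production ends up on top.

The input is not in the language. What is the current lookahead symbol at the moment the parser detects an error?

      Stack        Input            Action
   1  $ P          c x x c c x y $  expand P ::= c T c R
   2  $ R c T c    c x x c c x y $  match c
   3  $ R c T      x x c c x y $    expand T ::= x R c
   4  $ R c c R x  x x c c x y $    match x
   5  $ R c c R    x c c x y $      expand R ::= x
   6  $ R c c x    x c c x y $      match x
   7  $ R c c      c c x y $        match c
   8  $ R c        c x y $          match c
   9  $ R          x y $            expand R ::= x
  10  $ x          x y $            match x
  11  $            y $              error: stack empty but input remains

y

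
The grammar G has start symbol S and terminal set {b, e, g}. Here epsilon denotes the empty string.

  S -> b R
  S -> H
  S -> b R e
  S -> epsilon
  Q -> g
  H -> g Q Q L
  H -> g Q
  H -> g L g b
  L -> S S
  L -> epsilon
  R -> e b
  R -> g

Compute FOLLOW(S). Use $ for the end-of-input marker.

{$, b, g}

FIRST(Q) = {g}
FIRST(H) = {g}
FIRST(R) = {e, g}
FIRST(S) = {epsilon, b, g}  (via H)
FIRST(L) = {epsilon, b, g}  (via S S)
FOLLOW(S) includes $ since S is the start symbol.
FOLLOW(S): in L->S S (occurrence 1), S is followed by S with FIRST {epsilon, b, g}; in L->S S (occurrence 1), the suffix after S is nullable, so FOLLOW(S) ⊇ FOLLOW(L) = {$, b, g}; in L->S S (occurrence 2), the suffix after S is empty, so FOLLOW(S) ⊇ FOLLOW(L) = {$, b, g}. Thus FOLLOW(S) = {$, b, g}.
FOLLOW(H): in S->H, the suffix after H is empty, so FOLLOW(H) ⊇ FOLLOW(S) = {$, b, g}. Thus FOLLOW(H) = {$, b, g}.
FOLLOW(Q): in H->g Q Q L (occurrence 1), Q is followed by Q L with FIRST {g}; in H->g Q Q L (occurrence 2), Q is followed by L with FIRST {epsilon, b, g}; in H->g Q Q L (occurrence 2), the suffix after Q is nullable, so FOLLOW(Q) ⊇ FOLLOW(H) = {$, b, g}; in H->g Q, the suffix after Q is empty, so FOLLOW(Q) ⊇ FOLLOW(H) = {$, b, g}. Thus FOLLOW(Q) = {$, b, g}.
FOLLOW(L): in H->g Q Q L, the suffix after L is empty, so FOLLOW(L) ⊇ FOLLOW(H) = {$, b, g}; in H->g L g b, L is followed by g b with FIRST {g}. Thus FOLLOW(L) = {$, b, g}.
FOLLOW(R): in S->b R, the suffix after R is empty, so FOLLOW(R) ⊇ FOLLOW(S) = {$, b, g}; in S->b R e, R is followed by e with FIRST {e}. Thus FOLLOW(R) = {$, b, e, g}.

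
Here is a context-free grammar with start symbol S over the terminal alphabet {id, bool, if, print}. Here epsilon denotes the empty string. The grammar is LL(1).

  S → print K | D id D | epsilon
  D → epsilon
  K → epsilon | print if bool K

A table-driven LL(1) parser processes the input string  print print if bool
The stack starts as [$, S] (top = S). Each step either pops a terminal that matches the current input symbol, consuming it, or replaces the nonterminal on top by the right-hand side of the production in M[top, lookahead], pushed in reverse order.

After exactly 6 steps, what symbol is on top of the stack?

     Stack              Input                  Action
  1  $ S                print print if bool $  expand S → print K
  2  $ K print          print print if bool $  match print
  3  $ K                print if bool $        expand K → print if bool K
  4  $ K bool if print  print if bool $        match print
  5  $ K bool if        if bool $              match if
  6  $ K bool           bool $                 match bool
Stack after step 6: $ K (top = K).

K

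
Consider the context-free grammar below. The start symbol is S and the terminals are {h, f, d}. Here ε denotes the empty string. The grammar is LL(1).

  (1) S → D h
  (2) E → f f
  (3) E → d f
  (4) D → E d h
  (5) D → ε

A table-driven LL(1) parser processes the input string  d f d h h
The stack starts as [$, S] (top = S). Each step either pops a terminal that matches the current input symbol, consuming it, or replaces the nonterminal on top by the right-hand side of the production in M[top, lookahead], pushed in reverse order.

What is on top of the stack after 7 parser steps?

h

step 1: stack=$ S  input=d f d h h $  — expand S → D h
step 2: stack=$ h D  input=d f d h h $  — expand D → E d h
step 3: stack=$ h h d E  input=d f d h h $  — expand E → d f
step 4: stack=$ h h d f d  input=d f d h h $  — match d
step 5: stack=$ h h d f  input=f d h h $  — match f
step 6: stack=$ h h d  input=d h h $  — match d
step 7: stack=$ h h  input=h h $  — match h
Stack after step 7: $ h (top = h).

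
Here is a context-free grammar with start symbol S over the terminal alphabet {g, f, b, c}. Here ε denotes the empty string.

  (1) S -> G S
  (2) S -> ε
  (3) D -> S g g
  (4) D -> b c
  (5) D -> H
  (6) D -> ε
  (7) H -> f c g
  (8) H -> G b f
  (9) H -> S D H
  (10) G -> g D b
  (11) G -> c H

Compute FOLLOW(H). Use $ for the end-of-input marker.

{$, b, c, f, g}

FIRST(G) = {c, g}
FIRST(S) = {ε, c, g}  (via G S)
FIRST(D) = {ε, b, c, f, g}  (via S g g, H)
FIRST(H) = {b, c, f, g}  (via G b f, S D H)
FOLLOW(S) includes $ since S is the start symbol.
FOLLOW(S): in S->G S, the suffix after S is empty (adds nothing new); in D->S g g, S is followed by g g with FIRST {g}; in H->S D H, S is followed by D H with FIRST {b, c, f, g}. Thus FOLLOW(S) = {$, b, c, f, g}.
FOLLOW(D): in H->S D H, D is followed by H with FIRST {b, c, f, g}; in G->g D b, D is followed by b with FIRST {b}. Thus FOLLOW(D) = {b, c, f, g}.
FOLLOW(G): in S->G S, G is followed by S with FIRST {ε, c, g}; in S->G S, the suffix after G is nullable, so FOLLOW(G) ⊇ FOLLOW(S) = {$, b, c, f, g}; in H->G b f, G is followed by b f with FIRST {b}. Thus FOLLOW(G) = {$, b, c, f, g}.
FOLLOW(H): in D->H, the suffix after H is empty, so FOLLOW(H) ⊇ FOLLOW(D) = {b, c, f, g}; in H->S D H, the suffix after H is empty (adds nothing new); in G->c H, the suffix after H is empty, so FOLLOW(H) ⊇ FOLLOW(G) = {$, b, c, f, g}. Thus FOLLOW(H) = {$, b, c, f, g}.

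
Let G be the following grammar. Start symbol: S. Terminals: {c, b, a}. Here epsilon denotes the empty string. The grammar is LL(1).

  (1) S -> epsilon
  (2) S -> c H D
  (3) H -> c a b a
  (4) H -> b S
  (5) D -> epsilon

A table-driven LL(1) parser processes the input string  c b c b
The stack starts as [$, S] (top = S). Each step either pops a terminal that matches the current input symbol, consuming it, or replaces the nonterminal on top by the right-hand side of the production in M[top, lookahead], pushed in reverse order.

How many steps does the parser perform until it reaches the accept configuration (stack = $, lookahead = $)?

step 1: stack=$ S  input=c b c b $  — expand S -> c H D
step 2: stack=$ D H c  input=c b c b $  — match c
step 3: stack=$ D H  input=b c b $  — expand H -> b S
step 4: stack=$ D S b  input=b c b $  — match b
step 5: stack=$ D S  input=c b $  — expand S -> c H D
step 6: stack=$ D D H c  input=c b $  — match c
step 7: stack=$ D D H  input=b $  — expand H -> b S
step 8: stack=$ D D S b  input=b $  — match b
step 9: stack=$ D D S  input=$  — expand S -> epsilon
step 10: stack=$ D D  input=$  — expand D -> epsilon
step 11: stack=$ D  input=$  — expand D -> epsilon
Accept reached after 11 steps.

11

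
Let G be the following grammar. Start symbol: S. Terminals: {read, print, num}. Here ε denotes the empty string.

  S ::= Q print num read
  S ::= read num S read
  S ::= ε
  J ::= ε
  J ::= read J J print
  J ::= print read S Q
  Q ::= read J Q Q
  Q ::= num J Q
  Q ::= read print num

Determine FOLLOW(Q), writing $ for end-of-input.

{num, print, read}

FIRST(J) = {ε, print, read}
FIRST(Q) = {num, read}
FIRST(S) = {ε, num, read}  (via Q print num read)
FOLLOW(S) includes $ since S is the start symbol.
FOLLOW(S): in S::=read num S read, S is followed by read with FIRST {read}; in J::=print read S Q, S is followed by Q with FIRST {num, read}. Thus FOLLOW(S) = {$, num, read}.
FOLLOW(J): in J::=read J J print (occurrence 1), J is followed by J print with FIRST {print, read}; in J::=read J J print (occurrence 2), J is followed by print with FIRST {print}; in Q::=read J Q Q, J is followed by Q Q with FIRST {num, read}; in Q::=num J Q, J is followed by Q with FIRST {num, read}. Thus FOLLOW(J) = {num, print, read}.
FOLLOW(Q): in S::=Q print num read, Q is followed by print num read with FIRST {print}; in J::=print read S Q, the suffix after Q is empty, so FOLLOW(Q) ⊇ FOLLOW(J) = {num, print, read}; in Q::=read J Q Q (occurrence 1), Q is followed by Q with FIRST {num, read}; in Q::=read J Q Q (occurrence 2), the suffix after Q is empty (adds nothing new); in Q::=num J Q, the suffix after Q is empty (adds nothing new). Thus FOLLOW(Q) = {num, print, read}.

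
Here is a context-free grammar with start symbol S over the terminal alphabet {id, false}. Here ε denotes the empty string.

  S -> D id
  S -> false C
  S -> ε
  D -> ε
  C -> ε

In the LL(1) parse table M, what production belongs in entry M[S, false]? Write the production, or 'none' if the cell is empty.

S -> false C

FIRST(D) = {ε}
FIRST(C) = {ε}
FIRST(S) = {ε, false, id}  (via D id)
FOLLOW(S) includes $ since S is the start symbol.
FOLLOW(S): S appears on no right-hand side. Thus FOLLOW(S) = {$}.
For S -> D id: FIRST(D id) = {id}, so it goes in M[S, t] for t ∈ {id}.
For S -> false C: FIRST(false C) = {false}, so it goes in M[S, t] for t ∈ {false}.
For S -> ε: FIRST(ε) = {ε}, so it goes in M[S, t] for t ∈ {}; since ε ∈ FIRST, also for every t ∈ FOLLOW(S) = {$}.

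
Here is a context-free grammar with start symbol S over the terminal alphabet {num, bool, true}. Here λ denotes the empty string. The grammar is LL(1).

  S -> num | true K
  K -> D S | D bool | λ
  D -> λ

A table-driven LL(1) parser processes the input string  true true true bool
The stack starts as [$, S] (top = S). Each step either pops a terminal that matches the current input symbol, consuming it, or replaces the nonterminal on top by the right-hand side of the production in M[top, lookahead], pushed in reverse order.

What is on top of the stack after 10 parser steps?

K

step 1: stack=$ S  input=true true true bool $  — expand S -> true K
step 2: stack=$ K true  input=true true true bool $  — match true
step 3: stack=$ K  input=true true bool $  — expand K -> D S
step 4: stack=$ S D  input=true true bool $  — expand D -> λ
step 5: stack=$ S  input=true true bool $  — expand S -> true K
step 6: stack=$ K true  input=true true bool $  — match true
step 7: stack=$ K  input=true bool $  — expand K -> D S
step 8: stack=$ S D  input=true bool $  — expand D -> λ
step 9: stack=$ S  input=true bool $  — expand S -> true K
step 10: stack=$ K true  input=true bool $  — match true
Stack after step 10: $ K (top = K).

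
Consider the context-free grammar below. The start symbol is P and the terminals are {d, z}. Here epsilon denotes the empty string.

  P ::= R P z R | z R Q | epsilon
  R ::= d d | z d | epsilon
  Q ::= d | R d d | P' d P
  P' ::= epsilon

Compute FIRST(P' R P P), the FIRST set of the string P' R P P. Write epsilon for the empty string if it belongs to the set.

FIRST(R) = {epsilon, d, z}
FIRST(P') = {epsilon}
FIRST(P) = {epsilon, d, z}  (via R P z R)
FIRST(Q) = {d, z}  (via R d d, P' d P)
FIRST(P' R P P): take FIRST of each symbol in turn, carrying on past any symbol whose FIRST contains epsilon; result {epsilon, d, z}.

{epsilon, d, z}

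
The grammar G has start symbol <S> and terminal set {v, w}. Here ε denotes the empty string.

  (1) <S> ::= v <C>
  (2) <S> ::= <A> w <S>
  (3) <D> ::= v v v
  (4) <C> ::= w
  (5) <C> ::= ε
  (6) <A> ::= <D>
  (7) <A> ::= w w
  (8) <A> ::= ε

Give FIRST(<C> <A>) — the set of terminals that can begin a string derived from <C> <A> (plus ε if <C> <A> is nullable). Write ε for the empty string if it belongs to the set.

{ε, v, w}

FIRST(<D>): from <D>::=v v v we get {v}. So FIRST(<D>) = {v}.
FIRST(<C>): from <C>::=w we get {w}; from <C>::=ε we get {ε}. So FIRST(<C>) = {ε, w}.
FIRST(<A>): from <A>::=<D> we get {v}; from <A>::=w w we get {w}; from <A>::=ε we get {ε}. So FIRST(<A>) = {ε, v, w}.
FIRST(<S>): from <S>::=v <C> we get {v}; from <S>::=<A> w <S> we get {v, w}. So FIRST(<S>) = {v, w}.
FIRST(<C> <A>): take FIRST of each symbol in turn, carrying on past any symbol whose FIRST contains ε; result {ε, v, w}.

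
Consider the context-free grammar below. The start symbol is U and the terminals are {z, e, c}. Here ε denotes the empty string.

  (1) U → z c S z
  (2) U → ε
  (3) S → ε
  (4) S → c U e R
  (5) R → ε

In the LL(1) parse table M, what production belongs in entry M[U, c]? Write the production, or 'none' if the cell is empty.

FIRST(U) = {ε, z}
FIRST(S) = {ε, c}
FIRST(R) = {ε}
FOLLOW(U) includes $ since U is the start symbol.
FOLLOW(U): in S→c U e R, U is followed by e R with FIRST {e}. Thus FOLLOW(U) = {$, e}.
For U → z c S z: FIRST(z c S z) = {z}, so it goes in M[U, t] for t ∈ {z}.
For U → ε: FIRST(ε) = {ε}, so it goes in M[U, t] for t ∈ {}; since ε ∈ FIRST, also for every t ∈ FOLLOW(U) = {$, e}.
None of these place a production in M[U, c].

none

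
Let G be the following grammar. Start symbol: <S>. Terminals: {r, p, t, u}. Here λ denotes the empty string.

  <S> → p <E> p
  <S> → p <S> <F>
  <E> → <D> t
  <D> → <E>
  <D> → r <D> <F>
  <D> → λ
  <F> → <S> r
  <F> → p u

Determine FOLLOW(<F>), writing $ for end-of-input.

{$, p, r, t}

FIRST(<S>) = {p}
FIRST(<F>) = {p}  (via <S> r)
FIRST(<E>) = {r, t}  (via <D> t)
FIRST(<D>) = {λ, r, t}  (via <E>)
FOLLOW(<S>) includes $ since <S> is the start symbol.
FOLLOW(<S>): in <S>→p <S> <F>, <S> is followed by <F> with FIRST {p}; in <F>→<S> r, <S> is followed by r with FIRST {r}. Thus FOLLOW(<S>) = {$, p, r}.
FOLLOW(<D>): in <E>→<D> t, <D> is followed by t with FIRST {t}; in <D>→r <D> <F>, <D> is followed by <F> with FIRST {p}. Thus FOLLOW(<D>) = {p, t}.
FOLLOW(<E>): in <S>→p <E> p, <E> is followed by p with FIRST {p}; in <D>→<E>, the suffix after <E> is empty, so FOLLOW(<E>) ⊇ FOLLOW(<D>) = {p, t}. Thus FOLLOW(<E>) = {p, t}.
FOLLOW(<F>): in <S>→p <S> <F>, the suffix after <F> is empty, so FOLLOW(<F>) ⊇ FOLLOW(<S>) = {$, p, r}; in <D>→r <D> <F>, the suffix after <F> is empty, so FOLLOW(<F>) ⊇ FOLLOW(<D>) = {p, t}. Thus FOLLOW(<F>) = {$, p, r, t}.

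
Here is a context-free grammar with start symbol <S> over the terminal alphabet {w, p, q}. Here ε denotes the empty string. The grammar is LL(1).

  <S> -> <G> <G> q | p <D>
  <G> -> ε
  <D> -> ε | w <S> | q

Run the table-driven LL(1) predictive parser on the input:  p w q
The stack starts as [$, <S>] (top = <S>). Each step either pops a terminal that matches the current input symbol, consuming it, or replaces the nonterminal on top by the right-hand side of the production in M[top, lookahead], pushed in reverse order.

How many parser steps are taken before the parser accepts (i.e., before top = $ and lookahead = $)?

step 1: stack=$ <S>  input=p w q $  — expand <S> -> p <D>
step 2: stack=$ <D> p  input=p w q $  — match p
step 3: stack=$ <D>  input=w q $  — expand <D> -> w <S>
step 4: stack=$ <S> w  input=w q $  — match w
step 5: stack=$ <S>  input=q $  — expand <S> -> <G> <G> q
step 6: stack=$ q <G> <G>  input=q $  — expand <G> -> ε
step 7: stack=$ q <G>  input=q $  — expand <G> -> ε
step 8: stack=$ q  input=q $  — match q
Accept reached after 8 steps.

8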